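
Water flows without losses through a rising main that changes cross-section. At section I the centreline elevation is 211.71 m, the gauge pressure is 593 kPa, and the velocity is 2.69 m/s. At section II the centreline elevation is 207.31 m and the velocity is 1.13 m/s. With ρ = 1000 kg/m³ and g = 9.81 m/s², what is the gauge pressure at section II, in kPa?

Pressure head at I: ψ₁ = P₁/(ρg) = 593×1000 / (1000 × 9.81) = 60.45 m.
Velocity heads: v₁²/2g = 2.69²/19.62 = 0.369 m; v₂²/2g = 1.13²/19.62 = 0.065 m.
Total head H = z₁ + ψ₁ + v₁²/2g = 211.71 + 60.45 + 0.369 = 272.53 m.
ψ₂ = H − z₂ − v₂²/2g = 272.53 − 207.31 − 0.065 = 65.15 m.
P₂ = ρgψ₂ = 1000 × 9.81 × 65.15 ≈ 639 kPa.

P₂ ≈ 639 kPa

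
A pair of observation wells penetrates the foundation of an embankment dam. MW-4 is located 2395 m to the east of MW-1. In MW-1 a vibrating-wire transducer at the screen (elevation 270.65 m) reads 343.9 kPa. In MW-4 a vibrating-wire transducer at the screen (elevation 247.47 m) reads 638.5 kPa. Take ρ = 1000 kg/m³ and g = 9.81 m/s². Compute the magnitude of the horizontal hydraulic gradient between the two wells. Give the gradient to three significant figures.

i ≈ 0.00286

Pressure head at MW-1: ψ = P/(ρg) = 343.9×1000 / (1000 × 9.81) = 35.06 m.
Total head at MW-1: h = z + ψ = 270.65 + 35.06 = 305.71 m.
Pressure head at MW-4: ψ = P/(ρg) = 638.5×1000 / (1000 × 9.81) = 65.09 m.
Total head at MW-4: h = z + ψ = 247.47 + 65.09 = 312.56 m.
Head difference: h(MW-1) − h(MW-4) = 305.71 − 312.56 = -6.85 m.
Hydraulic gradient: i = |Δh| / L = 6.85 / 2395 = 0.00286.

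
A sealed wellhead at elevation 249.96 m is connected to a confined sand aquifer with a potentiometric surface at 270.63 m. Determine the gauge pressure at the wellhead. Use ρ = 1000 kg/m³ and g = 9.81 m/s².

P ≈ 203 kPa

Head above the cap: Δh = 270.63 − 249.96 = 20.67 m.
P = ρgΔh = 1000 × 9.81 × 20.67 = 202773 Pa ≈ 203 kPa.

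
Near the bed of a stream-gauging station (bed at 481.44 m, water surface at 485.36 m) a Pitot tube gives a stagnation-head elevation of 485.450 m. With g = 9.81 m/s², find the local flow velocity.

Near the bed, under hydrostatic conditions, the piezometric head (z + ψ) equals the free-surface elevation, 485.36 m.
Velocity head = total − piezometric = 485.450 − 485.36 = 0.090 m.
v = √(2g·h_v) = √(2 × 9.81 × 0.090) = 1.33 m/s.

v ≈ 1.33 m/s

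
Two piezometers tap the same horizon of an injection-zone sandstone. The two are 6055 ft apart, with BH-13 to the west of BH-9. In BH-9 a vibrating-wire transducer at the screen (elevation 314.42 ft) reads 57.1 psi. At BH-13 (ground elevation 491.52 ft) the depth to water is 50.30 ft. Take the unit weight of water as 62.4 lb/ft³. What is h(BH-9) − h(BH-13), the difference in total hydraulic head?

Pressure head at BH-9: ψ = 144·P/γ = 144 × 57.1 / 62.4 = 131.77 ft.
Total head at BH-9: h = z + ψ = 314.42 + 131.77 = 446.19 ft.
Total head at BH-13: h = 491.52 − 50.30 = 441.22 ft.
Head difference: h(BH-9) − h(BH-13) = 446.19 − 441.22 = 4.97 ft.

Δh ≈ 4.97 ft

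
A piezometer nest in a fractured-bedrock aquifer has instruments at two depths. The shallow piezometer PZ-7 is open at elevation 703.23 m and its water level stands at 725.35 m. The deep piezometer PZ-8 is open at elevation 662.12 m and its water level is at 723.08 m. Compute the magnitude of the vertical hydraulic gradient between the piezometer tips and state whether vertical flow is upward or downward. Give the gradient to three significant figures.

Total head at PZ-7: h = 725.35 m (water level in the standpipe).
Total head at PZ-8: h = 723.08 m.
Δh = h(PZ-7) − h(PZ-8) = 725.35 − 723.08 = 2.27 m.
Vertical separation Δz = 703.23 − 662.12 = 41.11 m.
|i_v| = |Δh| / Δz = 2.27 / 41.11 = 0.0552.
Head is higher in the shallow piezometer, so vertical flow is downward (recharge condition).

|i_v| ≈ 0.0552; vertical flow is downward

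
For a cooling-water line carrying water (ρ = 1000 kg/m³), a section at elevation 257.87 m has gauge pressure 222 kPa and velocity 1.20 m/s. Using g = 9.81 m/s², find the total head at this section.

h ≈ 280.57 m

Pressure head ψ = P/(ρg) = 222×1000 / (1000 × 9.81) = 22.63 m.
Velocity head = v²/(2g) = 1.20² / (2 × 9.81) = 0.073 m.
h = z + ψ + v²/(2g) = 257.87 + 22.63 + 0.073 = 280.57 m.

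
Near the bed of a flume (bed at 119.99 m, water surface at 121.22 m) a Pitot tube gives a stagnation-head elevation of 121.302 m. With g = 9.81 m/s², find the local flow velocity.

Near the bed, under hydrostatic conditions, the piezometric head (z + ψ) equals the free-surface elevation, 121.22 m.
Velocity head = total − piezometric = 121.302 − 121.22 = 0.082 m.
v = √(2g·h_v) = √(2 × 9.81 × 0.082) = 1.27 m/s.

v ≈ 1.27 m/s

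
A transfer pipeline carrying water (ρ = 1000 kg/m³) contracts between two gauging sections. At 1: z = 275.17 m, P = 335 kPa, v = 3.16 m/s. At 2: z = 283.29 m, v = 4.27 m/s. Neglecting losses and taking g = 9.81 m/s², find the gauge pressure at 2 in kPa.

Pressure head at 1: ψ₁ = P₁/(ρg) = 335×1000 / (1000 × 9.81) = 34.15 m.
Velocity heads: v₁²/2g = 3.16²/19.62 = 0.509 m; v₂²/2g = 4.27²/19.62 = 0.929 m.
Total head H = z₁ + ψ₁ + v₁²/2g = 275.17 + 34.15 + 0.509 = 309.83 m.
ψ₂ = H − z₂ − v₂²/2g = 309.83 − 283.29 − 0.929 = 25.61 m.
P₂ = ρgψ₂ = 1000 × 9.81 × 25.61 ≈ 251 kPa.

P₂ ≈ 251 kPa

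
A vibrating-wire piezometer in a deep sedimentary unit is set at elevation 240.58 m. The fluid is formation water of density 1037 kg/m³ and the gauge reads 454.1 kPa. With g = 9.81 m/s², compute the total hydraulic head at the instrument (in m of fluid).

h ≈ 285.22 m

ψ = P/(ρg) = 454.1×1000 / (1037 × 9.81) = 44.64 m.
h = z + ψ = 240.58 + 44.64 = 285.22 m.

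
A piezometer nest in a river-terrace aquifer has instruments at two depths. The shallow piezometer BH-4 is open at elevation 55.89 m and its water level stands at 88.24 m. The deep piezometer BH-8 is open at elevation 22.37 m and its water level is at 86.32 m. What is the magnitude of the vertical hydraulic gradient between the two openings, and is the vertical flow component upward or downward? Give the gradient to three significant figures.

|i_v| ≈ 0.0573; vertical flow is downward

Total head at BH-4: h = 88.24 m (water level in the standpipe).
Total head at BH-8: h = 86.32 m.
Δh = h(BH-4) − h(BH-8) = 88.24 − 86.32 = 1.92 m.
Vertical separation Δz = 55.89 − 22.37 = 33.52 m.
|i_v| = |Δh| / Δz = 1.92 / 33.52 = 0.0573.
Head is higher in the shallow piezometer, so vertical flow is downward (recharge condition).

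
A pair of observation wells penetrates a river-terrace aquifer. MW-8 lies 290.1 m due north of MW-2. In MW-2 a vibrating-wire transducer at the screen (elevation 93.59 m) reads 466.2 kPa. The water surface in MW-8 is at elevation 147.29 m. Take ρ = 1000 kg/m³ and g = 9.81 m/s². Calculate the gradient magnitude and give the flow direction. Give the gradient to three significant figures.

i ≈ 0.0213; groundwater flows toward the south

Pressure head at MW-2: ψ = P/(ρg) = 466.2×1000 / (1000 × 9.81) = 47.52 m.
Total head at MW-2: h = z + ψ = 93.59 + 47.52 = 141.11 m.
Total head at MW-8: h = 147.29 m (water level in the piezometer is the total head).
Head difference: h(MW-2) − h(MW-8) = 141.11 − 147.29 = -6.18 m.
Hydraulic gradient: i = |Δh| / L = 6.18 / 290.1 = 0.0213.
Flow is from higher to lower head: from MW-8 toward MW-2, i.e. toward the south.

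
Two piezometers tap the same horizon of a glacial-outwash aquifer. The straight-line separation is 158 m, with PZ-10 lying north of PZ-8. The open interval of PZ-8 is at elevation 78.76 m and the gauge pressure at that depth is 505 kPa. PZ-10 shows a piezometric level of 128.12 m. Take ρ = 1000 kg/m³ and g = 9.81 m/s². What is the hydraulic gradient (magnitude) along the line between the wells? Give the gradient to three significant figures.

i ≈ 0.0134

Pressure head at PZ-8: ψ = P/(ρg) = 505×1000 / (1000 × 9.81) = 51.48 m.
Total head at PZ-8: h = z + ψ = 78.76 + 51.48 = 130.24 m.
Total head at PZ-10: h = 128.12 m (water level in the piezometer is the total head).
Head difference: h(PZ-8) − h(PZ-10) = 130.24 − 128.12 = 2.12 m.
Hydraulic gradient: i = |Δh| / L = 2.12 / 158 = 0.0134.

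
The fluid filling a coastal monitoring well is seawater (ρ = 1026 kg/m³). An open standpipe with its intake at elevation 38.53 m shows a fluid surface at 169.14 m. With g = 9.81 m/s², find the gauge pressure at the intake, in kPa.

Pressure head ψ = h − z = 169.14 − 38.53 = 130.61 m.
P = ρgψ = 1026 × 9.81 × 130.61 = 1314597 Pa ≈ 1310 kPa.

P ≈ 1310 kPa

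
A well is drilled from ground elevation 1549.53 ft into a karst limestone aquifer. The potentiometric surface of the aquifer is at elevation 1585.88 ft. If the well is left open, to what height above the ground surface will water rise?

≈ 36.35 ft above ground

Water rises to the potentiometric surface, so the rise above ground = 1585.88 − 1549.53 = 36.35 ft.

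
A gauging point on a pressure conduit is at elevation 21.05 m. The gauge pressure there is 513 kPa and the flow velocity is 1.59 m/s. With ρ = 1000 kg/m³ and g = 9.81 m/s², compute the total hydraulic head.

h ≈ 73.47 m

Pressure head ψ = P/(ρg) = 513×1000 / (1000 × 9.81) = 52.29 m.
Velocity head = v²/(2g) = 1.59² / (2 × 9.81) = 0.129 m.
h = z + ψ + v²/(2g) = 21.05 + 52.29 + 0.129 = 73.47 m.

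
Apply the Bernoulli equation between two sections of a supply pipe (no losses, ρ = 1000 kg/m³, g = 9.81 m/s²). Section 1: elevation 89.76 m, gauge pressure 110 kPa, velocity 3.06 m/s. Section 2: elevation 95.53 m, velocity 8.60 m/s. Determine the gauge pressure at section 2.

P₂ ≈ 21.1 kPa

Pressure head at 1: ψ₁ = P₁/(ρg) = 110×1000 / (1000 × 9.81) = 11.21 m.
Velocity heads: v₁²/2g = 3.06²/19.62 = 0.477 m; v₂²/2g = 8.60²/19.62 = 3.770 m.
Total head H = z₁ + ψ₁ + v₁²/2g = 89.76 + 11.21 + 0.477 = 101.45 m.
ψ₂ = H − z₂ − v₂²/2g = 101.45 − 95.53 − 3.770 = 2.15 m.
P₂ = ρgψ₂ = 1000 × 9.81 × 2.15 ≈ 21.1 kPa.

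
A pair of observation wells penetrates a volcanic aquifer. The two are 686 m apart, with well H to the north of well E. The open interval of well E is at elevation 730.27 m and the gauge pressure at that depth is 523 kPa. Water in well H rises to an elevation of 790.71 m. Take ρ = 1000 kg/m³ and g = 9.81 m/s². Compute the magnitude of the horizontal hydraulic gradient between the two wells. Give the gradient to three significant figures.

i ≈ 0.0104

Pressure head at well E: ψ = P/(ρg) = 523×1000 / (1000 × 9.81) = 53.31 m.
Total head at well E: h = z + ψ = 730.27 + 53.31 = 783.58 m.
Total head at well H: h = 790.71 m (water level in the piezometer is the total head).
Head difference: h(well E) − h(well H) = 783.58 − 790.71 = -7.13 m.
Hydraulic gradient: i = |Δh| / L = 7.13 / 686 = 0.0104.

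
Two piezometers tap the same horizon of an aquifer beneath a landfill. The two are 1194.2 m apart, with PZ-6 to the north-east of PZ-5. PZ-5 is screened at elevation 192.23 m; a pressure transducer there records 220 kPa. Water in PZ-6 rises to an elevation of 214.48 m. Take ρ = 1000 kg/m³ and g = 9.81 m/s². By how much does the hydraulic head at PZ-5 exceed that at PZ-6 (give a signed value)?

Pressure head at PZ-5: ψ = P/(ρg) = 220×1000 / (1000 × 9.81) = 22.43 m.
Total head at PZ-5: h = z + ψ = 192.23 + 22.43 = 214.66 m.
Total head at PZ-6: h = 214.48 m (water level in the piezometer is the total head).
Head difference: h(PZ-5) − h(PZ-6) = 214.66 − 214.48 = 0.18 m.

Δh ≈ 0.18 m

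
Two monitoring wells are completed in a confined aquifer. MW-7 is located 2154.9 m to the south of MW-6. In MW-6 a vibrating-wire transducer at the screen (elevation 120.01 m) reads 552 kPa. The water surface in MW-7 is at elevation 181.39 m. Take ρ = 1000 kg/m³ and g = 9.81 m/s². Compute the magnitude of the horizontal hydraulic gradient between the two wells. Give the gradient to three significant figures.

i ≈ 0.00237

Pressure head at MW-6: ψ = P/(ρg) = 552×1000 / (1000 × 9.81) = 56.27 m.
Total head at MW-6: h = z + ψ = 120.01 + 56.27 = 176.28 m.
Total head at MW-7: h = 181.39 m (water level in the piezometer is the total head).
Head difference: h(MW-6) − h(MW-7) = 176.28 − 181.39 = -5.11 m.
Hydraulic gradient: i = |Δh| / L = 5.11 / 2154.9 = 0.00237.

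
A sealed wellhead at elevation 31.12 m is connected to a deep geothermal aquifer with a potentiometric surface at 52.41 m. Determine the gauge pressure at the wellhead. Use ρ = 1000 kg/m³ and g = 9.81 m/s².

Head above the cap: Δh = 52.41 − 31.12 = 21.29 m.
P = ρgΔh = 1000 × 9.81 × 21.29 = 208855 Pa ≈ 209 kPa.

P ≈ 209 kPa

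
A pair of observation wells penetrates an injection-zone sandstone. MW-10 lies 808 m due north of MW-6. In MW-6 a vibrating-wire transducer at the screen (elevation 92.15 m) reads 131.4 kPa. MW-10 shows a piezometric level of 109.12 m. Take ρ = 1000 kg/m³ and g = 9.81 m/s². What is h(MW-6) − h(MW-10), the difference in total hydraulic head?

Δh ≈ -3.58 m

Pressure head at MW-6: ψ = P/(ρg) = 131.4×1000 / (1000 × 9.81) = 13.39 m.
Total head at MW-6: h = z + ψ = 92.15 + 13.39 = 105.54 m.
Total head at MW-10: h = 109.12 m (water level in the piezometer is the total head).
Head difference: h(MW-6) − h(MW-10) = 105.54 − 109.12 = -3.58 m.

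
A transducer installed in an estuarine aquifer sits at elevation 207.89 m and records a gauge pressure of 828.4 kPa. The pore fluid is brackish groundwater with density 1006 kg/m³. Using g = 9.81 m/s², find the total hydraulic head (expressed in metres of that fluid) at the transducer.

ψ = P/(ρg) = 828.4×1000 / (1006 × 9.81) = 83.94 m.
h = z + ψ = 207.89 + 83.94 = 291.83 m.

h ≈ 291.83 m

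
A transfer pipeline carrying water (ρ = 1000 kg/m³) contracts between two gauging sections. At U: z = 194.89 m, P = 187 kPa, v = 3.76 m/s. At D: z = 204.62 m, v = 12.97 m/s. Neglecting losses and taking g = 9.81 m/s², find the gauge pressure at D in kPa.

P₂ ≈ 14.5 kPa

Pressure head at U: ψ₁ = P₁/(ρg) = 187×1000 / (1000 × 9.81) = 19.06 m.
Velocity heads: v₁²/2g = 3.76²/19.62 = 0.721 m; v₂²/2g = 12.97²/19.62 = 8.574 m.
Total head H = z₁ + ψ₁ + v₁²/2g = 194.89 + 19.06 + 0.721 = 214.67 m.
ψ₂ = H − z₂ − v₂²/2g = 214.67 − 204.62 − 8.574 = 1.48 m.
P₂ = ρgψ₂ = 1000 × 9.81 × 1.48 ≈ 14.5 kPa.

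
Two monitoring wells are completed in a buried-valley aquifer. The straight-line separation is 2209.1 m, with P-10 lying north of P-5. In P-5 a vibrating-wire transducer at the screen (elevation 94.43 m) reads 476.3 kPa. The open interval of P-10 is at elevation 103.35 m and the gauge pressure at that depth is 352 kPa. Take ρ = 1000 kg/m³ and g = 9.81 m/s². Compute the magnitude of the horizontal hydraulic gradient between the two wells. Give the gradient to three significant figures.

Pressure head at P-5: ψ = P/(ρg) = 476.3×1000 / (1000 × 9.81) = 48.55 m.
Total head at P-5: h = z + ψ = 94.43 + 48.55 = 142.98 m.
Pressure head at P-10: ψ = P/(ρg) = 352×1000 / (1000 × 9.81) = 35.88 m.
Total head at P-10: h = z + ψ = 103.35 + 35.88 = 139.23 m.
Head difference: h(P-5) − h(P-10) = 142.98 − 139.23 = 3.75 m.
Hydraulic gradient: i = |Δh| / L = 3.75 / 2209.1 = 0.00170.

i ≈ 0.00170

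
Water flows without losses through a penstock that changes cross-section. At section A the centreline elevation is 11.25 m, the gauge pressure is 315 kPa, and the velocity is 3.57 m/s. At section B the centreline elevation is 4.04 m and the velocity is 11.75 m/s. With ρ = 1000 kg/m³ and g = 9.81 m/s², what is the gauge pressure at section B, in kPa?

P₂ ≈ 323 kPa

Pressure head at A: ψ₁ = P₁/(ρg) = 315×1000 / (1000 × 9.81) = 32.11 m.
Velocity heads: v₁²/2g = 3.57²/19.62 = 0.650 m; v₂²/2g = 11.75²/19.62 = 7.037 m.
Total head H = z₁ + ψ₁ + v₁²/2g = 11.25 + 32.11 + 0.650 = 44.01 m.
ψ₂ = H − z₂ − v₂²/2g = 44.01 − 4.04 − 7.037 = 32.93 m.
P₂ = ρgψ₂ = 1000 × 9.81 × 32.93 ≈ 323 kPa.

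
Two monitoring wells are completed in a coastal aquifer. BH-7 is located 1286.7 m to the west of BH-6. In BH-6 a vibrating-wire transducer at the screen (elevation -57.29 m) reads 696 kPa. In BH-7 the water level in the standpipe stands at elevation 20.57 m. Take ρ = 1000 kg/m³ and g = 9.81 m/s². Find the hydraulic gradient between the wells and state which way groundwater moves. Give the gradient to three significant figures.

Pressure head at BH-6: ψ = P/(ρg) = 696×1000 / (1000 × 9.81) = 70.95 m.
Total head at BH-6: h = z + ψ = -57.29 + 70.95 = 13.66 m.
Total head at BH-7: h = 20.57 m (water level in the piezometer is the total head).
Head difference: h(BH-6) − h(BH-7) = 13.66 − 20.57 = -6.91 m.
Hydraulic gradient: i = |Δh| / L = 6.91 / 1286.7 = 0.00537.
Flow is from higher to lower head: from BH-7 toward BH-6, i.e. toward the east.

i ≈ 0.00537; groundwater flows toward the east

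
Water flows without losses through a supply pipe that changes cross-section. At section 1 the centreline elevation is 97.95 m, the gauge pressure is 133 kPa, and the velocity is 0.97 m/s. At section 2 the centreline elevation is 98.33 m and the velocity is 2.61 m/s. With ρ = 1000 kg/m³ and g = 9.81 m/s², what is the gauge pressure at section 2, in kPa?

P₂ ≈ 126 kPa

Pressure head at 1: ψ₁ = P₁/(ρg) = 133×1000 / (1000 × 9.81) = 13.56 m.
Velocity heads: v₁²/2g = 0.97²/19.62 = 0.048 m; v₂²/2g = 2.61²/19.62 = 0.347 m.
Total head H = z₁ + ψ₁ + v₁²/2g = 97.95 + 13.56 + 0.048 = 111.56 m.
ψ₂ = H − z₂ − v₂²/2g = 111.56 − 98.33 − 0.347 = 12.88 m.
P₂ = ρgψ₂ = 1000 × 9.81 × 12.88 ≈ 126 kPa.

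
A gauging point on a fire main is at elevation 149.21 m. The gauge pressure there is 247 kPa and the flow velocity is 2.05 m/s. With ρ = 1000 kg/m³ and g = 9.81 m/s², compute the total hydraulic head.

h ≈ 174.60 m

Pressure head ψ = P/(ρg) = 247×1000 / (1000 × 9.81) = 25.18 m.
Velocity head = v²/(2g) = 2.05² / (2 × 9.81) = 0.214 m.
h = z + ψ + v²/(2g) = 149.21 + 25.18 + 0.214 = 174.60 m.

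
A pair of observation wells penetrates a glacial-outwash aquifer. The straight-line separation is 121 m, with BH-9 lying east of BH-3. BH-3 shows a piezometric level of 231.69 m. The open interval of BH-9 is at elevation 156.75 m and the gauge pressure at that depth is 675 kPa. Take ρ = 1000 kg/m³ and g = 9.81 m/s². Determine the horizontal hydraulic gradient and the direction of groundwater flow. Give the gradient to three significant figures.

i ≈ 0.0507; groundwater flows toward the east

Total head at BH-3: h = 231.69 m (water level in the piezometer is the total head).
Pressure head at BH-9: ψ = P/(ρg) = 675×1000 / (1000 × 9.81) = 68.81 m.
Total head at BH-9: h = z + ψ = 156.75 + 68.81 = 225.56 m.
Head difference: h(BH-3) − h(BH-9) = 231.69 − 225.56 = 6.13 m.
Hydraulic gradient: i = |Δh| / L = 6.13 / 121 = 0.0507.
Flow is from higher to lower head: from BH-3 toward BH-9, i.e. toward the east.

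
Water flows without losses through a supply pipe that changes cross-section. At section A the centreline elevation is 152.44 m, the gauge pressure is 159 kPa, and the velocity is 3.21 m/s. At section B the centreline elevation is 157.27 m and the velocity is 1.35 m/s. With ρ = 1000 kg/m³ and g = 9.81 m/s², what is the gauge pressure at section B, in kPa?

Pressure head at A: ψ₁ = P₁/(ρg) = 159×1000 / (1000 × 9.81) = 16.21 m.
Velocity heads: v₁²/2g = 3.21²/19.62 = 0.525 m; v₂²/2g = 1.35²/19.62 = 0.093 m.
Total head H = z₁ + ψ₁ + v₁²/2g = 152.44 + 16.21 + 0.525 = 169.18 m.
ψ₂ = H − z₂ − v₂²/2g = 169.18 − 157.27 − 0.093 = 11.82 m.
P₂ = ρgψ₂ = 1000 × 9.81 × 11.82 ≈ 116 kPa.

P₂ ≈ 116 kPa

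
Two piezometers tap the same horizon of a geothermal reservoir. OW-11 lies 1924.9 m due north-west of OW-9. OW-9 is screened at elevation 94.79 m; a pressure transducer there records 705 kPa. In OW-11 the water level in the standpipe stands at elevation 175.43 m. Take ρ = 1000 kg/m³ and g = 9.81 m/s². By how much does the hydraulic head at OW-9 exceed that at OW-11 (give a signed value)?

Δh ≈ -8.77 m

Pressure head at OW-9: ψ = P/(ρg) = 705×1000 / (1000 × 9.81) = 71.87 m.
Total head at OW-9: h = z + ψ = 94.79 + 71.87 = 166.66 m.
Total head at OW-11: h = 175.43 m (water level in the piezometer is the total head).
Head difference: h(OW-9) − h(OW-11) = 166.66 − 175.43 = -8.77 m.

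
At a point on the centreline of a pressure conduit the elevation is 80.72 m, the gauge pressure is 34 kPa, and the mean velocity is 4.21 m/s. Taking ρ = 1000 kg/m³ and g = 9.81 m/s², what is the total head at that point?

h ≈ 85.09 m

Pressure head ψ = P/(ρg) = 34×1000 / (1000 × 9.81) = 3.47 m.
Velocity head = v²/(2g) = 4.21² / (2 × 9.81) = 0.903 m.
h = z + ψ + v²/(2g) = 80.72 + 3.47 + 0.903 = 85.09 m.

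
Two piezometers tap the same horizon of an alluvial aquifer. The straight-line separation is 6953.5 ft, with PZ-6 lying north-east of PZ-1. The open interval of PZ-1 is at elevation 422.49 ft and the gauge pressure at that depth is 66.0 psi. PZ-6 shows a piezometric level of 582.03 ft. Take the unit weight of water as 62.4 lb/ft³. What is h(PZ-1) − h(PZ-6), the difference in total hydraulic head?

Δh ≈ -7.23 ft

Pressure head at PZ-1: ψ = 144·P/γ = 144 × 66.0 / 62.4 = 152.31 ft.
Total head at PZ-1: h = z + ψ = 422.49 + 152.31 = 574.80 ft.
Total head at PZ-6: h = 582.03 ft (water level in the piezometer is the total head).
Head difference: h(PZ-1) − h(PZ-6) = 574.80 − 582.03 = -7.23 ft.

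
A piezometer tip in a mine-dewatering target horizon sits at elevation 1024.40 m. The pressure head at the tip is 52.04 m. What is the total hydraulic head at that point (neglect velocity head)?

h = z + ψ = 1024.40 + 52.04 = 1076.44 m.

h ≈ 1076.44 m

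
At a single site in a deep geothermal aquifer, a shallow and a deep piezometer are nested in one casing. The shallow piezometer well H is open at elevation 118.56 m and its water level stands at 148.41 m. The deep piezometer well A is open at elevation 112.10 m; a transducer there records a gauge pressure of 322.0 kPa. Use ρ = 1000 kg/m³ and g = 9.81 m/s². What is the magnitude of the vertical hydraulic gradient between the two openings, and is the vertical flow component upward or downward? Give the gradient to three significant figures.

Total head at well H: h = 148.41 m (water level in the standpipe).
Pressure head at well A: ψ = P/(ρg) = 322.0×1000 / (1000 × 9.81) = 32.82 m.
Total head at well A: h = z + ψ = 112.10 + 32.82 = 144.92 m.
Δh = h(well H) − h(well A) = 148.41 − 144.92 = 3.49 m.
Vertical separation Δz = 118.56 − 112.10 = 6.46 m.
|i_v| = |Δh| / Δz = 3.49 / 6.46 = 0.540.
Head is higher in the shallow piezometer, so vertical flow is downward (recharge condition).

|i_v| ≈ 0.540; vertical flow is downward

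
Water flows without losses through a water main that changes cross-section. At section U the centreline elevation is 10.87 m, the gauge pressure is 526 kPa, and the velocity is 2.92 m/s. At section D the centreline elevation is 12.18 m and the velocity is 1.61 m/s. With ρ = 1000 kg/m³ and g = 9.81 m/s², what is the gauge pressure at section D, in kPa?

P₂ ≈ 516 kPa

Pressure head at U: ψ₁ = P₁/(ρg) = 526×1000 / (1000 × 9.81) = 53.62 m.
Velocity heads: v₁²/2g = 2.92²/19.62 = 0.435 m; v₂²/2g = 1.61²/19.62 = 0.132 m.
Total head H = z₁ + ψ₁ + v₁²/2g = 10.87 + 53.62 + 0.435 = 64.92 m.
ψ₂ = H − z₂ − v₂²/2g = 64.92 − 12.18 − 0.132 = 52.61 m.
P₂ = ρgψ₂ = 1000 × 9.81 × 52.61 ≈ 516 kPa.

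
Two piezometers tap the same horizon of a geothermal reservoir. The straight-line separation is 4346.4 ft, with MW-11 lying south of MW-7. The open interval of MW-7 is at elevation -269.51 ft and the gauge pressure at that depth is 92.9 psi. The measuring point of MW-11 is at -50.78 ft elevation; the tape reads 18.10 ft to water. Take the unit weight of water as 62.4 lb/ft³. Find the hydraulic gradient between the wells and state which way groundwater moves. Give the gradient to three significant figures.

i ≈ 0.00316; groundwater flows toward the south

Pressure head at MW-7: ψ = 144·P/γ = 144 × 92.9 / 62.4 = 214.38 ft.
Total head at MW-7: h = z + ψ = -269.51 + 214.38 = -55.13 ft.
Total head at MW-11: h = -50.78 − 18.10 = -68.88 ft.
Head difference: h(MW-7) − h(MW-11) = -55.13 − (-68.88) = 13.75 ft.
Hydraulic gradient: i = |Δh| / L = 13.75 / 4346.4 = 0.00316.
Flow is from higher to lower head: from MW-7 toward MW-11, i.e. toward the south.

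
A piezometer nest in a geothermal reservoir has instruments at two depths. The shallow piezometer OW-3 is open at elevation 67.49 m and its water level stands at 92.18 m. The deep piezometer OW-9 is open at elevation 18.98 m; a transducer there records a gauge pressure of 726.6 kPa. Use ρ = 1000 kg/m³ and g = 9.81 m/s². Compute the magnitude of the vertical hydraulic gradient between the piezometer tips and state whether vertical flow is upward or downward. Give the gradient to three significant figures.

Total head at OW-3: h = 92.18 m (water level in the standpipe).
Pressure head at OW-9: ψ = P/(ρg) = 726.6×1000 / (1000 × 9.81) = 74.07 m.
Total head at OW-9: h = z + ψ = 18.98 + 74.07 = 93.05 m.
Δh = h(OW-3) − h(OW-9) = 92.18 − 93.05 = -0.87 m.
Vertical separation Δz = 67.49 − 18.98 = 48.51 m.
|i_v| = |Δh| / Δz = 0.87 / 48.51 = 0.0179.
Head is higher in the deep piezometer, so vertical flow is upward (discharge condition).

|i_v| ≈ 0.0179; vertical flow is upward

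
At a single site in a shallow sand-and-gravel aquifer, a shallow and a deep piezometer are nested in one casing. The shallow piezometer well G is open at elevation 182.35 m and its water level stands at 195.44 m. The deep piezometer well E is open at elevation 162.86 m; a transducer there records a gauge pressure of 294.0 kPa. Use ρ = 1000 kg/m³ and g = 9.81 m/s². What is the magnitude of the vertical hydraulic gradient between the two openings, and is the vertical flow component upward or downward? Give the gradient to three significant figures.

Total head at well G: h = 195.44 m (water level in the standpipe).
Pressure head at well E: ψ = P/(ρg) = 294.0×1000 / (1000 × 9.81) = 29.97 m.
Total head at well E: h = z + ψ = 162.86 + 29.97 = 192.83 m.
Δh = h(well G) − h(well E) = 195.44 − 192.83 = 2.61 m.
Vertical separation Δz = 182.35 − 162.86 = 19.49 m.
|i_v| = |Δh| / Δz = 2.61 / 19.49 = 0.134.
Head is higher in the shallow piezometer, so vertical flow is downward (recharge condition).

|i_v| ≈ 0.134; vertical flow is downward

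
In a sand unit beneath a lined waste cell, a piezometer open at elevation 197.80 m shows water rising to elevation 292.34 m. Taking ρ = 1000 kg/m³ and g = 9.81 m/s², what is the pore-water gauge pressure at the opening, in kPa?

P ≈ 927 kPa

Pressure head ψ = h − z = 292.34 − 197.80 = 94.54 m.
P = ρgψ = 1000 × 9.81 × 94.54 = 927437 Pa ≈ 927 kPa.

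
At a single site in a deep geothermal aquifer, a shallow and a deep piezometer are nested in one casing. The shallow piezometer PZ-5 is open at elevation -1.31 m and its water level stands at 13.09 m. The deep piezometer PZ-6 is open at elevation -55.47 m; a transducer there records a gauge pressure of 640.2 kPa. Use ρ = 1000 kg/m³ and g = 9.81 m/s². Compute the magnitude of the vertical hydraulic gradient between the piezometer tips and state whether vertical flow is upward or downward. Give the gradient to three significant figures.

|i_v| ≈ 0.0609; vertical flow is downward

Total head at PZ-5: h = 13.09 m (water level in the standpipe).
Pressure head at PZ-6: ψ = P/(ρg) = 640.2×1000 / (1000 × 9.81) = 65.26 m.
Total head at PZ-6: h = z + ψ = -55.47 + 65.26 = 9.79 m.
Δh = h(PZ-5) − h(PZ-6) = 13.09 − 9.79 = 3.30 m.
Vertical separation Δz = -1.31 − (-55.47) = 54.16 m.
|i_v| = |Δh| / Δz = 3.30 / 54.16 = 0.0609.
Head is higher in the shallow piezometer, so vertical flow is downward (recharge condition).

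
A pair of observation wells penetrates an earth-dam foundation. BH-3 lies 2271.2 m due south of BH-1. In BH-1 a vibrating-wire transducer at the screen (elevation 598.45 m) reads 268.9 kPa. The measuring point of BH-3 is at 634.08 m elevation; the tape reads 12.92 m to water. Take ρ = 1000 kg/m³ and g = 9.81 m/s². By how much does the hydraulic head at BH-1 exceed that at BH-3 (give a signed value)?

Δh ≈ 4.70 m

Pressure head at BH-1: ψ = P/(ρg) = 268.9×1000 / (1000 × 9.81) = 27.41 m.
Total head at BH-1: h = z + ψ = 598.45 + 27.41 = 625.86 m.
Total head at BH-3: h = 634.08 − 12.92 = 621.16 m.
Head difference: h(BH-1) − h(BH-3) = 625.86 − 621.16 = 4.70 m.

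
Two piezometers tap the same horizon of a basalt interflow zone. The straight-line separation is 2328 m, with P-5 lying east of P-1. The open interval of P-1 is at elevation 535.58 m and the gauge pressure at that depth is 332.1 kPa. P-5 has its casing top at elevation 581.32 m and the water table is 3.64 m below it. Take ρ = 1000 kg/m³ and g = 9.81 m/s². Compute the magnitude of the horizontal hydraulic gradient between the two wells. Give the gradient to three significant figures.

i ≈ 0.00354

Pressure head at P-1: ψ = P/(ρg) = 332.1×1000 / (1000 × 9.81) = 33.85 m.
Total head at P-1: h = z + ψ = 535.58 + 33.85 = 569.43 m.
Total head at P-5: h = 581.32 − 3.64 = 577.68 m.
Head difference: h(P-1) − h(P-5) = 569.43 − 577.68 = -8.25 m.
Hydraulic gradient: i = |Δh| / L = 8.25 / 2328 = 0.00354.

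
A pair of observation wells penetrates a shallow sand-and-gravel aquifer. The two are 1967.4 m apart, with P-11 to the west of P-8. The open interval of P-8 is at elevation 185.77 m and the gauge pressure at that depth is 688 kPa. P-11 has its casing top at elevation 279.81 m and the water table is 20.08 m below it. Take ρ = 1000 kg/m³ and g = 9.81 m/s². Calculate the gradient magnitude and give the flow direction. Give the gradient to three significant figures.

i ≈ 0.00195; groundwater flows toward the east

Pressure head at P-8: ψ = P/(ρg) = 688×1000 / (1000 × 9.81) = 70.13 m.
Total head at P-8: h = z + ψ = 185.77 + 70.13 = 255.90 m.
Total head at P-11: h = 279.81 − 20.08 = 259.73 m.
Head difference: h(P-8) − h(P-11) = 255.90 − 259.73 = -3.83 m.
Hydraulic gradient: i = |Δh| / L = 3.83 / 1967.4 = 0.00195.
Flow is from higher to lower head: from P-11 toward P-8, i.e. toward the east.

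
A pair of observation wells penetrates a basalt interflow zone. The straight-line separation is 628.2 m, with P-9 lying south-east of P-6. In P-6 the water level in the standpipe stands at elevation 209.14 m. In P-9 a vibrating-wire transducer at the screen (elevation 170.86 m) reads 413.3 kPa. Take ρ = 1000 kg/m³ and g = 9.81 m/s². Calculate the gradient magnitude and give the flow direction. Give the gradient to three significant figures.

Total head at P-6: h = 209.14 m (water level in the piezometer is the total head).
Pressure head at P-9: ψ = P/(ρg) = 413.3×1000 / (1000 × 9.81) = 42.13 m.
Total head at P-9: h = z + ψ = 170.86 + 42.13 = 212.99 m.
Head difference: h(P-6) − h(P-9) = 209.14 − 212.99 = -3.85 m.
Hydraulic gradient: i = |Δh| / L = 3.85 / 628.2 = 0.00613.
Flow is from higher to lower head: from P-9 toward P-6, i.e. toward the north-west.

i ≈ 0.00613; groundwater flows toward the north-west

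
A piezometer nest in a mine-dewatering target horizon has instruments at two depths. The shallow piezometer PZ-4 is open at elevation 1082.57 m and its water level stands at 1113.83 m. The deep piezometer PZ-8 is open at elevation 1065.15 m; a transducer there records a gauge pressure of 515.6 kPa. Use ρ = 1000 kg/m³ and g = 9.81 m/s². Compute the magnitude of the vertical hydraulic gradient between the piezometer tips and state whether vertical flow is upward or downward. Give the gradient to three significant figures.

Total head at PZ-4: h = 1113.83 m (water level in the standpipe).
Pressure head at PZ-8: ψ = P/(ρg) = 515.6×1000 / (1000 × 9.81) = 52.56 m.
Total head at PZ-8: h = z + ψ = 1065.15 + 52.56 = 1117.71 m.
Δh = h(PZ-4) − h(PZ-8) = 1113.83 − 1117.71 = -3.88 m.
Vertical separation Δz = 1082.57 − 1065.15 = 17.42 m.
|i_v| = |Δh| / Δz = 3.88 / 17.42 = 0.223.
Head is higher in the deep piezometer, so vertical flow is upward (discharge condition).

|i_v| ≈ 0.223; vertical flow is upward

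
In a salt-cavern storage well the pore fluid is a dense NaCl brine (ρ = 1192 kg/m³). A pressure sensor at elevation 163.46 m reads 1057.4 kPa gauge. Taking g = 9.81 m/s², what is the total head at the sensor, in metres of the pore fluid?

h ≈ 253.89 m

ψ = P/(ρg) = 1057.4×1000 / (1192 × 9.81) = 90.43 m.
h = z + ψ = 163.46 + 90.43 = 253.89 m.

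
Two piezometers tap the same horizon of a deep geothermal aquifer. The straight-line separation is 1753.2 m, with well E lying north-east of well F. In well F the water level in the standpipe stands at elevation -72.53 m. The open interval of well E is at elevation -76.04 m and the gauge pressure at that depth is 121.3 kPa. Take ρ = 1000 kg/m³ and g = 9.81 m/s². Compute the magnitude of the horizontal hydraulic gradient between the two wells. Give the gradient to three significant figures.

Total head at well F: h = -72.53 m (water level in the piezometer is the total head).
Pressure head at well E: ψ = P/(ρg) = 121.3×1000 / (1000 × 9.81) = 12.36 m.
Total head at well E: h = z + ψ = -76.04 + 12.36 = -63.68 m.
Head difference: h(well F) − h(well E) = -72.53 − (-63.68) = -8.85 m.
Hydraulic gradient: i = |Δh| / L = 8.85 / 1753.2 = 0.00505.

i ≈ 0.00505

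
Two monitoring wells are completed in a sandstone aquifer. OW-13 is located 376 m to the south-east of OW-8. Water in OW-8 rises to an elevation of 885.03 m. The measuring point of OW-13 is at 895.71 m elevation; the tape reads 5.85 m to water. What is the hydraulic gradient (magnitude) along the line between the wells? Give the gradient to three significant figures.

i ≈ 0.0128

Total head at OW-8: h = 885.03 m (water level in the piezometer is the total head).
Total head at OW-13: h = 895.71 − 5.85 = 889.86 m.
Head difference: h(OW-8) − h(OW-13) = 885.03 − 889.86 = -4.83 m.
Hydraulic gradient: i = |Δh| / L = 4.83 / 376 = 0.0128.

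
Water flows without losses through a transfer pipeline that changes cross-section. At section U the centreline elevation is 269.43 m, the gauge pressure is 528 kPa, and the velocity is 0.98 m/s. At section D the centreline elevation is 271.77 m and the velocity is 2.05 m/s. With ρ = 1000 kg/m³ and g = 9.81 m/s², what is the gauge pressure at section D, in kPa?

Pressure head at U: ψ₁ = P₁/(ρg) = 528×1000 / (1000 × 9.81) = 53.82 m.
Velocity heads: v₁²/2g = 0.98²/19.62 = 0.049 m; v₂²/2g = 2.05²/19.62 = 0.214 m.
Total head H = z₁ + ψ₁ + v₁²/2g = 269.43 + 53.82 + 0.049 = 323.30 m.
ψ₂ = H − z₂ − v₂²/2g = 323.30 − 271.77 − 0.214 = 51.32 m.
P₂ = ρgψ₂ = 1000 × 9.81 × 51.32 ≈ 503 kPa.

P₂ ≈ 503 kPa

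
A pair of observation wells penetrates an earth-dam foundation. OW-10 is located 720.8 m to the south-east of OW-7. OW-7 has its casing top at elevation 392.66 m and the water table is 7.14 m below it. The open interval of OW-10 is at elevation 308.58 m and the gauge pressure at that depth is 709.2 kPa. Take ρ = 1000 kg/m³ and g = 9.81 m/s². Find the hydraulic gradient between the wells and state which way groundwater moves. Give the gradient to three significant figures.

Total head at OW-7: h = 392.66 − 7.14 = 385.52 m.
Pressure head at OW-10: ψ = P/(ρg) = 709.2×1000 / (1000 × 9.81) = 72.29 m.
Total head at OW-10: h = z + ψ = 308.58 + 72.29 = 380.87 m.
Head difference: h(OW-7) − h(OW-10) = 385.52 − 380.87 = 4.65 m.
Hydraulic gradient: i = |Δh| / L = 4.65 / 720.8 = 0.00645.
Flow is from higher to lower head: from OW-7 toward OW-10, i.e. toward the south-east.

i ≈ 0.00645; groundwater flows toward the south-east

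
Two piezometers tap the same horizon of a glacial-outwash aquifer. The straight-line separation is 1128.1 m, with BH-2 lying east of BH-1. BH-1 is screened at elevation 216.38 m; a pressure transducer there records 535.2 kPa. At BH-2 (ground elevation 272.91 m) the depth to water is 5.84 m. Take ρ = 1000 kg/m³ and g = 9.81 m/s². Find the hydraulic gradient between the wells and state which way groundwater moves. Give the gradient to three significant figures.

i ≈ 0.00343; groundwater flows toward the east

Pressure head at BH-1: ψ = P/(ρg) = 535.2×1000 / (1000 × 9.81) = 54.56 m.
Total head at BH-1: h = z + ψ = 216.38 + 54.56 = 270.94 m.
Total head at BH-2: h = 272.91 − 5.84 = 267.07 m.
Head difference: h(BH-1) − h(BH-2) = 270.94 − 267.07 = 3.87 m.
Hydraulic gradient: i = |Δh| / L = 3.87 / 1128.1 = 0.00343.
Flow is from higher to lower head: from BH-1 toward BH-2, i.e. toward the east.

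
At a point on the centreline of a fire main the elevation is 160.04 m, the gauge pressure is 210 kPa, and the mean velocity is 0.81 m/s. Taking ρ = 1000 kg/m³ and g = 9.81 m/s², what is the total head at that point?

Pressure head ψ = P/(ρg) = 210×1000 / (1000 × 9.81) = 21.41 m.
Velocity head = v²/(2g) = 0.81² / (2 × 9.81) = 0.033 m.
h = z + ψ + v²/(2g) = 160.04 + 21.41 + 0.033 = 181.48 m.

h ≈ 181.48 m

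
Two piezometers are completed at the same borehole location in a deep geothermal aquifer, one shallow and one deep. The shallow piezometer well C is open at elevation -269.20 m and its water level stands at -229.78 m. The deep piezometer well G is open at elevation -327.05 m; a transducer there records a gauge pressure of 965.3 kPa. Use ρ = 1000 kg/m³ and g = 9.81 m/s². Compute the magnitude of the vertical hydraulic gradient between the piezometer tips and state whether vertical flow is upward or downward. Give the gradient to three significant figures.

Total head at well C: h = -229.78 m (water level in the standpipe).
Pressure head at well G: ψ = P/(ρg) = 965.3×1000 / (1000 × 9.81) = 98.40 m.
Total head at well G: h = z + ψ = -327.05 + 98.40 = -228.65 m.
Δh = h(well C) − h(well G) = -229.78 − (-228.65) = -1.13 m.
Vertical separation Δz = -269.20 − (-327.05) = 57.85 m.
|i_v| = |Δh| / Δz = 1.13 / 57.85 = 0.0195.
Head is higher in the deep piezometer, so vertical flow is upward (discharge condition).

|i_v| ≈ 0.0195; vertical flow is upward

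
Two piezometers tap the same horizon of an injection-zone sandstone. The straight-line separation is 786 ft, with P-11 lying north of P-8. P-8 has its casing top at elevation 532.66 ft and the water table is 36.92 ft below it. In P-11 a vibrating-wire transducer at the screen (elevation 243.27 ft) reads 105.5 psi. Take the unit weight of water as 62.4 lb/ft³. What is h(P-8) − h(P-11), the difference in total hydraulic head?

Total head at P-8: h = 532.66 − 36.92 = 495.74 ft.
Pressure head at P-11: ψ = 144·P/γ = 144 × 105.5 / 62.4 = 243.46 ft.
Total head at P-11: h = z + ψ = 243.27 + 243.46 = 486.73 ft.
Head difference: h(P-8) − h(P-11) = 495.74 − 486.73 = 9.01 ft.

Δh ≈ 9.01 ft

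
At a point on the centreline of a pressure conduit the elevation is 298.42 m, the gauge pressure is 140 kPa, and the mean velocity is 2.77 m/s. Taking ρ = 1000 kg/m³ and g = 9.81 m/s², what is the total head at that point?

h ≈ 313.08 m

Pressure head ψ = P/(ρg) = 140×1000 / (1000 × 9.81) = 14.27 m.
Velocity head = v²/(2g) = 2.77² / (2 × 9.81) = 0.391 m.
h = z + ψ + v²/(2g) = 298.42 + 14.27 + 0.391 = 313.08 m.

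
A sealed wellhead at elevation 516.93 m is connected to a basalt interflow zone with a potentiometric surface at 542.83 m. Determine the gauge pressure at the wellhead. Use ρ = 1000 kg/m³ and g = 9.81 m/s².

P ≈ 254 kPa

Head above the cap: Δh = 542.83 − 516.93 = 25.90 m.
P = ρgΔh = 1000 × 9.81 × 25.90 = 254079 Pa ≈ 254 kPa.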